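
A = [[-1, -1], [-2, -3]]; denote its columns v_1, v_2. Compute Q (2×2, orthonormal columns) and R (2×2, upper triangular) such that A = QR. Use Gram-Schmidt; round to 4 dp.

Q = [[-0.4472, 0.8944], [-0.8944, -0.4472]], R = [[2.2361, 3.1305], [0.0000, 0.4472]]

v_1 = (-1, -2); ‖v_1‖ = 2.2361, so q_1 = (-0.4472, -0.8944).
q_1·v_2 = (-0.4472)·(-1) + (-0.8944)·(-3) = 3.1305.
u_2 = v_2 − 3.1305·q_1 = (0.4000, -0.2000).
‖u_2‖ = 0.4472, so q_2 = (0.8944, -0.4472).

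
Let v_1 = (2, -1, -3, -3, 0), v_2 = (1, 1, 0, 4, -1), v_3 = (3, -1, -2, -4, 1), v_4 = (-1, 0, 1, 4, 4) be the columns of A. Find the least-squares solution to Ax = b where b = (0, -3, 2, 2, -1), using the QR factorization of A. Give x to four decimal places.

q_1 = v_1/‖v_1‖ = (2, -1, -3, -3, 0)/4.7958 = (0.4170, -0.2085, -0.6255, -0.6255, 0.0000).
r_{12} = q_1·v_2 = -2.2937.
u_2 = v_2 + 2.2937·q_1 = (1.9565, 0.5217, -1.4348, 2.5652, -1.0000).
‖u_2‖ = 3.7066, so q_2 = (0.5278, 0.1408, -0.3871, 0.6921, -0.2698).
r_{13} = q_1·v_3 = 5.2129; r_{23} = q_2·v_3 = -0.8211.
u_3 = v_3 − 5.2129·q_1 + 0.8211·q_2 = (1.2595, 0.2025, 0.9430, -0.1709, 0.7785).
‖u_3‖ = 1.7754, so q_3 = (0.7094, 0.1141, 0.5312, -0.0963, 0.4385).
r_{14} = q_1·v_4 = -3.5447; r_{24} = q_2·v_4 = 0.7742; r_{34} = q_3·v_4 = 1.1907.
u_4 = v_4 + 3.5447·q_1 − 0.7742·q_2 − 1.1907·q_3 = (-0.7751, -0.9839, -1.5502, 1.3614, 3.6867).
‖u_4‖ = 4.4065, so q_4 = (-0.1759, -0.2233, -0.3518, 0.3090, 0.8367).
Qᵀb = (-1.8766, 0.4575, 0.0891, -0.2525).
Back-substitute: x_4 = -0.2525/4.4065 = -0.0573.
x_3 = (0.0891 − 1.1907·(-0.0573))/1.7754 = 0.0886.
x_2 = (0.4575 + 0.8211·0.0886 − 0.7742·(-0.0573))/3.7066 = 0.1550.
x_1 = (-1.8766 + 2.2937·0.1550 − 5.2129·0.0886 + 3.5447·(-0.0573))/4.7958 = -0.4558.

x = (-0.4558, 0.1550, 0.0886, -0.0573)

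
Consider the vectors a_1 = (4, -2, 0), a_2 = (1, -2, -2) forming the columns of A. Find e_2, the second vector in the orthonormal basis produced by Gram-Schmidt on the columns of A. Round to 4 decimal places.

e_2 = (-0.2491, -0.4983, -0.8305)

a_1 = (4, -2, 0); ‖a_1‖ = 4.4721, so e_1 = (0.8944, -0.4472, 0.0000).
e_1·a_2 = 0.8944·1 + (-0.4472)·(-2) + 0.0000·(-2) = 1.7889.
u_2 = a_2 − 1.7889·e_1 = (-0.6000, -1.2000, -2.0000).
‖u_2‖ = 2.4083, so e_2 = (-0.2491, -0.4983, -0.8305).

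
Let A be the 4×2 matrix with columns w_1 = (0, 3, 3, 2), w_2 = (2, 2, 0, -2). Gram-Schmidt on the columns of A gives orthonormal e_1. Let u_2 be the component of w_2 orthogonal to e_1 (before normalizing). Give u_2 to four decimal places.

w_1 = (0, 3, 3, 2); ‖w_1‖ = 4.6904, so e_1 = (0.0000, 0.6396, 0.6396, 0.4264).
e_1·w_2 = 0.0000·2 + 0.6396·2 + 0.6396·0 + 0.4264·(-2) = 0.4264.
u_2 = w_2 − 0.4264·e_1 = (2.0000, 1.7273, -0.2727, -2.1818).

u_2 = (2.0000, 1.7273, -0.2727, -2.1818)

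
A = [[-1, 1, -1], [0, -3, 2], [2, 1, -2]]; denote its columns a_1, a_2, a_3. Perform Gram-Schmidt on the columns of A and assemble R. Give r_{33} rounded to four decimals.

r_{33} = 0.8165

e_1 = a_1/‖a_1‖ = (-1, 0, 2)/2.2361 = (-0.4472, 0.0000, 0.8944).
r_{12} = e_1·a_2 = 0.4472.
u_2 = a_2 − 0.4472·e_1 = (1.2000, -3.0000, 0.6000).
‖u_2‖ = 3.2863, so e_2 = (0.3651, -0.9129, 0.1826).
r_{13} = e_1·a_3 = -1.3416; r_{23} = e_2·a_3 = -2.5560.
u_3 = a_3 + 1.3416·e_1 + 2.5560·e_2 = (-0.6667, -0.3333, -0.3333).
r_{33} = ‖u_3‖ = 0.8165.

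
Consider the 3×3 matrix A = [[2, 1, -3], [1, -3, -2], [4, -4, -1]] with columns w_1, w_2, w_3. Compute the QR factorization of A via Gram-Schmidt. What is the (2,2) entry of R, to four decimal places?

r_{22} = 3.4983

w_1 = (2, 1, 4); ‖w_1‖ = 4.5826, so q_1 = (0.4364, 0.2182, 0.8729).
q_1·w_2 = 0.4364·1 + 0.2182·(-3) + 0.8729·(-4) = -3.7097.
u_2 = w_2 + 3.7097·q_1 = (2.6190, -2.1905, -0.7619).
r_{22} = ‖u_2‖ = 3.4983.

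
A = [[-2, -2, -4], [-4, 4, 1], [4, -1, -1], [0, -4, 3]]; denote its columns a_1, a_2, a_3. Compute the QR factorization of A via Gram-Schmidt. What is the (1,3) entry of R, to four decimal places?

a_1 = (-2, -4, 4, 0); ‖a_1‖ = 6.0000, so q_1 = (-0.3333, -0.6667, 0.6667, 0.0000).
r_{13} = q_1·a_3 = 0.0000.

r_{13} = 0.0000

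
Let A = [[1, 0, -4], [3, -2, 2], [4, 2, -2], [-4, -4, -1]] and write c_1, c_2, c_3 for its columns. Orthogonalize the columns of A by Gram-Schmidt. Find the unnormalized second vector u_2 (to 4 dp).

c_1 = (1, 3, 4, -4); ‖c_1‖ = 6.4807, so q_1 = (0.1543, 0.4629, 0.6172, -0.6172).
q_1·c_2 = 0.1543·0 + 0.4629·(-2) + 0.6172·2 + (-0.6172)·(-4) = 2.7775.
u_2 = c_2 − 2.7775·q_1 = (-0.4286, -3.2857, 0.2857, -2.2857).

u_2 = (-0.4286, -3.2857, 0.2857, -2.2857)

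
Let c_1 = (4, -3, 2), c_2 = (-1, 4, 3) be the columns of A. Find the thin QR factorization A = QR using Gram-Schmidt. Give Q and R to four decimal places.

q_1 = c_1/‖c_1‖ = (4, -3, 2)/5.3852 = (0.7428, -0.5571, 0.3714).
r_{12} = q_1·c_2 = -1.8570.
u_2 = c_2 + 1.8570·q_1 = (0.3793, 2.9655, 3.6897).
‖u_2‖ = 4.7489, so q_2 = (0.0799, 0.6245, 0.7770).

Q = [[0.7428, 0.0799], [-0.5571, 0.6245], [0.3714, 0.7770]], R = [[5.3852, -1.8570], [0.0000, 4.7489]]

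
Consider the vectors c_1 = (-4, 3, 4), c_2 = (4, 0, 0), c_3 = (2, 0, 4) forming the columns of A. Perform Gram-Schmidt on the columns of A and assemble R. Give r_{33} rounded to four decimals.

r_{33} = 2.4000

c_1 = (-4, 3, 4); ‖c_1‖ = 6.4031, so q_1 = (-0.6247, 0.4685, 0.6247).
q_1·c_2 = (-0.6247)·4 + 0.4685·0 + 0.6247·0 = -2.4988.
u_2 = c_2 + 2.4988·q_1 = (2.4390, 1.1707, 1.5610).
‖u_2‖ = 3.1235, so q_2 = (0.7809, 0.3748, 0.4998).
q_1·c_3 = (-0.6247)·2 + 0.4685·0 + 0.6247·4 = 1.2494; q_2·c_3 = 0.7809·2 + 0.3748·0 + 0.4998·4 = 3.5608.
u_3 = c_3 − 1.2494·q_1 − 3.5608·q_2 = (0.0000, -1.9200, 1.4400).
r_{33} = ‖u_3‖ = 2.4000.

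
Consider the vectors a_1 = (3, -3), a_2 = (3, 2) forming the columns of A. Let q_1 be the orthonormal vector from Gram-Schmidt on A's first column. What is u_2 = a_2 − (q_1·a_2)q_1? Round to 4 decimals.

u_2 = (2.5000, 2.5000)

q_1 = a_1/‖a_1‖ = (3, -3)/4.2426 = (0.7071, -0.7071).
r_{12} = q_1·a_2 = 0.7071.
u_2 = a_2 − 0.7071·q_1 = (2.5000, 2.5000).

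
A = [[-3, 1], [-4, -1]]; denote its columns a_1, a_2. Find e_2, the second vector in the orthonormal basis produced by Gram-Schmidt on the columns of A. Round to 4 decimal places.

e_2 = (0.8000, -0.6000)

a_1 = (-3, -4); ‖a_1‖ = 5.0000, so e_1 = (-0.6000, -0.8000).
e_1·a_2 = (-0.6000)·1 + (-0.8000)·(-1) = 0.2000.
u_2 = a_2 − 0.2000·e_1 = (1.1200, -0.8400).
‖u_2‖ = 1.4000, so e_2 = (0.8000, -0.6000).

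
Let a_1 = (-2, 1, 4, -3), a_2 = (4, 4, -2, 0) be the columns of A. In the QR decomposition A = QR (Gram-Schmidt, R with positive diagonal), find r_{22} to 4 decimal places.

a_1 = (-2, 1, 4, -3); ‖a_1‖ = 5.4772, so e_1 = (-0.3651, 0.1826, 0.7303, -0.5477).
e_1·a_2 = (-0.3651)·4 + 0.1826·4 + 0.7303·(-2) + (-0.5477)·0 = -2.1909.
u_2 = a_2 + 2.1909·e_1 = (3.2000, 4.4000, -0.4000, -1.2000).
r_{22} = ‖u_2‖ = 5.5857.

r_{22} = 5.5857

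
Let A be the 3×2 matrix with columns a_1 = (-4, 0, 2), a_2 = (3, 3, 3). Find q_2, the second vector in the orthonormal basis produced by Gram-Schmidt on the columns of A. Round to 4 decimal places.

a_1 = (-4, 0, 2); ‖a_1‖ = 4.4721, so q_1 = (-0.8944, 0.0000, 0.4472).
q_1·a_2 = (-0.8944)·3 + 0.0000·3 + 0.4472·3 = -1.3416.
u_2 = a_2 + 1.3416·q_1 = (1.8000, 3.0000, 3.6000).
‖u_2‖ = 5.0200, so q_2 = (0.3586, 0.5976, 0.7171).

q_2 = (0.3586, 0.5976, 0.7171)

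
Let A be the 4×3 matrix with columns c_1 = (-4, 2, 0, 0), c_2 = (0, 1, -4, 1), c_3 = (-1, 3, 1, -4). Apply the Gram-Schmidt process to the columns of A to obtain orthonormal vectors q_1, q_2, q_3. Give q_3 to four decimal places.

c_1 = (-4, 2, 0, 0); ‖c_1‖ = 4.4721, so q_1 = (-0.8944, 0.4472, 0.0000, 0.0000).
q_1·c_2 = (-0.8944)·0 + 0.4472·1 + 0.0000·(-4) + 0.0000·1 = 0.4472.
u_2 = c_2 − 0.4472·q_1 = (0.4000, 0.8000, -4.0000, 1.0000).
‖u_2‖ = 4.2190, so q_2 = (0.0948, 0.1896, -0.9481, 0.2370).
q_1·c_3 = (-0.8944)·(-1) + 0.4472·3 + 0.0000·1 + 0.0000·(-4) = 2.2361; q_2·c_3 = 0.0948·(-1) + 0.1896·3 + (-0.9481)·1 + 0.2370·(-4) = -1.4221.
u_3 = c_3 − 2.2361·q_1 + 1.4221·q_2 = (1.1348, 2.2697, -0.3483, -3.6629).
‖u_3‖ = 4.4696, so q_3 = (0.2539, 0.5078, -0.0779, -0.8195).

q_3 = (0.2539, 0.5078, -0.0779, -0.8195)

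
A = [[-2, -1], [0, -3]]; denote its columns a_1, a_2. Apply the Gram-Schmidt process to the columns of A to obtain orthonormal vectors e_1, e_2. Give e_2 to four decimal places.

a_1 = (-2, 0); ‖a_1‖ = 2.0000, so e_1 = (-1.0000, 0.0000).
e_1·a_2 = (-1.0000)·(-1) + 0.0000·(-3) = 1.0000.
u_2 = a_2 − 1.0000·e_1 = (0.0000, -3.0000).
‖u_2‖ = 3.0000, so e_2 = (0.0000, -1.0000).

e_2 = (0.0000, -1.0000)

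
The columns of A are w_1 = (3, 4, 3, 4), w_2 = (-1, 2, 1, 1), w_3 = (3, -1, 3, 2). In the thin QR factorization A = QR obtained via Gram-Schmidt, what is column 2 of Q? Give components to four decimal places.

q_2 = (-0.8474, 0.5124, 0.1379, 0.0197)

w_1 = (3, 4, 3, 4); ‖w_1‖ = 7.0711, so q_1 = (0.4243, 0.5657, 0.4243, 0.5657).
q_1·w_2 = 0.4243·(-1) + 0.5657·2 + 0.4243·1 + 0.5657·1 = 1.6971.
u_2 = w_2 − 1.6971·q_1 = (-1.7200, 1.0400, 0.2800, 0.0400).
‖u_2‖ = 2.0298, so q_2 = (-0.8474, 0.5124, 0.1379, 0.0197).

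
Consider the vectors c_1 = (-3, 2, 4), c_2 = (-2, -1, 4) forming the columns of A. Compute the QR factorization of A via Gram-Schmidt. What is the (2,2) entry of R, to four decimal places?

e_1 = c_1/‖c_1‖ = (-3, 2, 4)/5.3852 = (-0.5571, 0.3714, 0.7428).
r_{12} = e_1·c_2 = 3.7139.
u_2 = c_2 − 3.7139·e_1 = (0.0690, -2.3793, 1.2414).
r_{22} = ‖u_2‖ = 2.6846.

r_{22} = 2.6846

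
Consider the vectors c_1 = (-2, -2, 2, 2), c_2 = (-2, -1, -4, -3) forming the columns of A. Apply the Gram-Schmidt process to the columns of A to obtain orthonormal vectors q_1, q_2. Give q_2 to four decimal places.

c_1 = (-2, -2, 2, 2); ‖c_1‖ = 4.0000, so q_1 = (-0.5000, -0.5000, 0.5000, 0.5000).
q_1·c_2 = (-0.5000)·(-2) + (-0.5000)·(-1) + 0.5000·(-4) + 0.5000·(-3) = -2.0000.
u_2 = c_2 + 2.0000·q_1 = (-3.0000, -2.0000, -3.0000, -2.0000).
‖u_2‖ = 5.0990, so q_2 = (-0.5883, -0.3922, -0.5883, -0.3922).

q_2 = (-0.5883, -0.3922, -0.5883, -0.3922)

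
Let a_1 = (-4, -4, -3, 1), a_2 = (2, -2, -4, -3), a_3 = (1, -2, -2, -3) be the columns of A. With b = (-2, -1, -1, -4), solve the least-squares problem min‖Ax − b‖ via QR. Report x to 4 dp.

x = (0.1430, -1.0791, 2.1011)

a_1 = (-4, -4, -3, 1); ‖a_1‖ = 6.4807, so e_1 = (-0.6172, -0.6172, -0.4629, 0.1543).
e_1·a_2 = (-0.6172)·2 + (-0.6172)·(-2) + (-0.4629)·(-4) + 0.1543·(-3) = 1.3887.
u_2 = a_2 − 1.3887·e_1 = (2.8571, -1.1429, -3.3571, -3.2143).
‖u_2‖ = 5.5742, so e_2 = (0.5126, -0.2050, -0.6023, -0.5766).
e_1·a_3 = (-0.6172)·1 + (-0.6172)·(-2) + (-0.4629)·(-2) + 0.1543·(-3) = 1.0801; e_2·a_3 = 0.5126·1 + (-0.2050)·(-2) + (-0.6023)·(-2) + (-0.5766)·(-3) = 3.8571.
u_3 = a_3 − 1.0801·e_1 − 3.8571·e_2 = (-0.3103, -0.5425, 0.8230, -0.9425).
‖u_3‖ = 1.3987, so e_3 = (-0.2219, -0.3879, 0.5884, -0.6739).
Qᵀb = (1.6973, 2.0887, 2.9387).
Back-substitute: x_3 = 2.9387/1.3987 = 2.1011.
x_2 = (2.0887 − 3.8571·2.1011)/5.5742 = -1.0791.
x_1 = (1.6973 − 1.3887·(-1.0791) − 1.0801·2.1011)/6.4807 = 0.1430.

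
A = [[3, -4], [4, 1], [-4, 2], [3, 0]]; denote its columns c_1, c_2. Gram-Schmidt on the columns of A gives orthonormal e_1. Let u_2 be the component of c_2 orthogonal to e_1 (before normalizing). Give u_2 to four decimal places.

c_1 = (3, 4, -4, 3); ‖c_1‖ = 7.0711, so e_1 = (0.4243, 0.5657, -0.5657, 0.4243).
e_1·c_2 = 0.4243·(-4) + 0.5657·1 + (-0.5657)·2 + 0.4243·0 = -2.2627.
u_2 = c_2 + 2.2627·e_1 = (-3.0400, 2.2800, 0.7200, 0.9600).

u_2 = (-3.0400, 2.2800, 0.7200, 0.9600)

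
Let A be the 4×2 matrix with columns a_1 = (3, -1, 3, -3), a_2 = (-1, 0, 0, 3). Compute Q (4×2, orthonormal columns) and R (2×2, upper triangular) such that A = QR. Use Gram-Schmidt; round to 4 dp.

Q = [[0.5669, 0.1296], [-0.1890, -0.1945], [0.5669, 0.5834], [-0.5669, 0.7778]], R = [[5.2915, -2.2678], [0.0000, 2.2039]]

e_1 = a_1/‖a_1‖ = (3, -1, 3, -3)/5.2915 = (0.5669, -0.1890, 0.5669, -0.5669).
r_{12} = e_1·a_2 = -2.2678.
u_2 = a_2 + 2.2678·e_1 = (0.2857, -0.4286, 1.2857, 1.7143).
‖u_2‖ = 2.2039, so e_2 = (0.1296, -0.1945, 0.5834, 0.7778).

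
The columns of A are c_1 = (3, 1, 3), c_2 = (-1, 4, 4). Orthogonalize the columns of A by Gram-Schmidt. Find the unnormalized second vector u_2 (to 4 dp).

u_2 = (-3.0526, 3.3158, 1.9474)

q_1 = c_1/‖c_1‖ = (3, 1, 3)/4.3589 = (0.6882, 0.2294, 0.6882).
r_{12} = q_1·c_2 = 2.9824.
u_2 = c_2 − 2.9824·q_1 = (-3.0526, 3.3158, 1.9474).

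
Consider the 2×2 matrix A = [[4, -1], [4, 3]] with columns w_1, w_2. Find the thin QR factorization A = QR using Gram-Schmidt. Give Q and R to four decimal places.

Q = [[0.7071, -0.7071], [0.7071, 0.7071]], R = [[5.6569, 1.4142], [0.0000, 2.8284]]

e_1 = w_1/‖w_1‖ = (4, 4)/5.6569 = (0.7071, 0.7071).
r_{12} = e_1·w_2 = 1.4142.
u_2 = w_2 − 1.4142·e_1 = (-2.0000, 2.0000).
‖u_2‖ = 2.8284, so e_2 = (-0.7071, 0.7071).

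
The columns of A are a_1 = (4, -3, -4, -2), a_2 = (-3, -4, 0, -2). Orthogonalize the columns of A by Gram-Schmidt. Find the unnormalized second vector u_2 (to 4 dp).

u_2 = (-3.3556, -3.7333, 0.3556, -1.8222)

q_1 = a_1/‖a_1‖ = (4, -3, -4, -2)/6.7082 = (0.5963, -0.4472, -0.5963, -0.2981).
r_{12} = q_1·a_2 = 0.5963.
u_2 = a_2 − 0.5963·q_1 = (-3.3556, -3.7333, 0.3556, -1.8222).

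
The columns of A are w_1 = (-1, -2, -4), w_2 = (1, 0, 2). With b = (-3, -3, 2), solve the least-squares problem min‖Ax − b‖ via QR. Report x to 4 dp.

q_1 = w_1/‖w_1‖ = (-1, -2, -4)/4.5826 = (-0.2182, -0.4364, -0.8729).
r_{12} = q_1·w_2 = -1.9640.
u_2 = w_2 + 1.9640·q_1 = (0.5714, -0.8571, 0.2857).
‖u_2‖ = 1.0690, so q_2 = (0.5345, -0.8018, 0.2673).
Qᵀb = (0.2182, 1.3363).
Back-substitute: x_2 = 1.3363/1.0690 = 1.2500.
x_1 = (0.2182 + 1.9640·1.2500)/4.5826 = 0.5833.

x = (0.5833, 1.2500)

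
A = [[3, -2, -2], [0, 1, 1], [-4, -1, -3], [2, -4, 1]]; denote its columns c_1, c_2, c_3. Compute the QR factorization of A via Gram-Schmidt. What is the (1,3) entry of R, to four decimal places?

r_{13} = 1.4856

c_1 = (3, 0, -4, 2); ‖c_1‖ = 5.3852, so q_1 = (0.5571, 0.0000, -0.7428, 0.3714).
r_{13} = q_1·c_3 = 1.4856.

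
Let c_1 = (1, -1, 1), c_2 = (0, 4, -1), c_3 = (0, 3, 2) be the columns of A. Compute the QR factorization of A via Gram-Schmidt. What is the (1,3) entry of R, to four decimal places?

e_1 = c_1/‖c_1‖ = (1, -1, 1)/1.7321 = (0.5774, -0.5774, 0.5774).
r_{13} = e_1·c_3 = -0.5774.

r_{13} = -0.5774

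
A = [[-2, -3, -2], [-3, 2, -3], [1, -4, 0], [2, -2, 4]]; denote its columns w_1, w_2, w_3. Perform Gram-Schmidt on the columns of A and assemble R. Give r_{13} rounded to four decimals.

q_1 = w_1/‖w_1‖ = (-2, -3, 1, 2)/4.2426 = (-0.4714, -0.7071, 0.2357, 0.4714).
r_{13} = q_1·w_3 = 4.9497.

r_{13} = 4.9497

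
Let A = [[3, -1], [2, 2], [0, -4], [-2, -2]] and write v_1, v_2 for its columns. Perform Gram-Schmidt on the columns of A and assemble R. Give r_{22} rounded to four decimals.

r_{22} = 4.8507

v_1 = (3, 2, 0, -2); ‖v_1‖ = 4.1231, so q_1 = (0.7276, 0.4851, 0.0000, -0.4851).
q_1·v_2 = 0.7276·(-1) + 0.4851·2 + 0.0000·(-4) + (-0.4851)·(-2) = 1.2127.
u_2 = v_2 − 1.2127·q_1 = (-1.8824, 1.4118, -4.0000, -1.4118).
r_{22} = ‖u_2‖ = 4.8507.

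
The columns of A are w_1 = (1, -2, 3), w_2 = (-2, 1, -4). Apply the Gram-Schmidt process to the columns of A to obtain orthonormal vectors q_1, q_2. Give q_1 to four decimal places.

q_1 = (0.2673, -0.5345, 0.8018)

q_1 = w_1/‖w_1‖ = (1, -2, 3)/3.7417 = (0.2673, -0.5345, 0.8018).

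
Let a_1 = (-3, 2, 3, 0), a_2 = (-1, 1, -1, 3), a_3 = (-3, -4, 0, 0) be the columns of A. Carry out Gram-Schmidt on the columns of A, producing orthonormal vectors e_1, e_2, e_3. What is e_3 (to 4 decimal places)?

e_3 = (-0.5879, -0.8054, -0.0509, 0.0555)

a_1 = (-3, 2, 3, 0); ‖a_1‖ = 4.6904, so e_1 = (-0.6396, 0.4264, 0.6396, 0.0000).
e_1·a_2 = (-0.6396)·(-1) + 0.4264·1 + 0.6396·(-1) + 0.0000·3 = 0.4264.
u_2 = a_2 − 0.4264·e_1 = (-0.7273, 0.8182, -1.2727, 3.0000).
‖u_2‖ = 3.4378, so e_2 = (-0.2116, 0.2380, -0.3702, 0.8727).
e_1·a_3 = (-0.6396)·(-3) + 0.4264·(-4) + 0.6396·0 + 0.0000·0 = 0.2132; e_2·a_3 = (-0.2116)·(-3) + 0.2380·(-4) + (-0.3702)·0 + 0.8727·0 = -0.3173.
u_3 = a_3 − 0.2132·e_1 + 0.3173·e_2 = (-2.9308, -4.0154, -0.2538, 0.2769).
‖u_3‖ = 4.9854, so e_3 = (-0.5879, -0.8054, -0.0509, 0.0555).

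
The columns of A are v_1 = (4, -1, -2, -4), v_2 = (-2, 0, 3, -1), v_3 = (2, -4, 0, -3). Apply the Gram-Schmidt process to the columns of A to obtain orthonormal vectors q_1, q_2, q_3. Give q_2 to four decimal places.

v_1 = (4, -1, -2, -4); ‖v_1‖ = 6.0828, so q_1 = (0.6576, -0.1644, -0.3288, -0.6576).
q_1·v_2 = 0.6576·(-2) + (-0.1644)·0 + (-0.3288)·3 + (-0.6576)·(-1) = -1.6440.
u_2 = v_2 + 1.6440·q_1 = (-0.9189, -0.2703, 2.4595, -2.0811).
‖u_2‖ = 3.3611, so q_2 = (-0.2734, -0.0804, 0.7317, -0.6192).

q_2 = (-0.2734, -0.0804, 0.7317, -0.6192)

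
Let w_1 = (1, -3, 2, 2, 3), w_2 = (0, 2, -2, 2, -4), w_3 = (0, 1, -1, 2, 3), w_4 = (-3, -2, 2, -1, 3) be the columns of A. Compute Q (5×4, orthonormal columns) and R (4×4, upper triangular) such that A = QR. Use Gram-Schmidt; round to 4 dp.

w_1 = (1, -3, 2, 2, 3); ‖w_1‖ = 5.1962, so e_1 = (0.1925, -0.5774, 0.3849, 0.3849, 0.5774).
e_1·w_2 = 0.1925·0 + (-0.5774)·2 + 0.3849·(-2) + 0.3849·2 + 0.5774·(-4) = -3.4641.
u_2 = w_2 + 3.4641·e_1 = (0.6667, 0.0000, -0.6667, 3.3333, -2.0000).
‖u_2‖ = 4.0000, so e_2 = (0.1667, 0.0000, -0.1667, 0.8333, -0.5000).
e_1·w_3 = 0.1925·0 + (-0.5774)·1 + 0.3849·(-1) + 0.3849·2 + 0.5774·3 = 1.5396; e_2·w_3 = 0.1667·0 + 0.0000·1 + (-0.1667)·(-1) + 0.8333·2 + (-0.5000)·3 = 0.3333.
u_3 = w_3 − 1.5396·e_1 − 0.3333·e_2 = (-0.3519, 1.8889, -1.5370, 1.1296, 2.2778).
‖u_3‖ = 3.5382, so e_3 = (-0.0994, 0.5339, -0.4344, 0.3193, 0.6438).
e_1·w_4 = 0.1925·(-3) + (-0.5774)·(-2) + 0.3849·2 + 0.3849·(-1) + 0.5774·3 = 2.6943; e_2·w_4 = 0.1667·(-3) + 0.0000·(-2) + (-0.1667)·2 + 0.8333·(-1) + (-0.5000)·3 = -3.1667; e_3·w_4 = (-0.0994)·(-3) + 0.5339·(-2) + (-0.4344)·2 + 0.3193·(-1) + 0.6438·3 = -0.0262.
u_4 = w_4 − 2.6943·e_1 + 3.1667·e_2 + 0.0262·e_3 = (-2.9933, -0.4305, 0.4238, 0.6102, -0.1220).
‖u_4‖ = 3.1165, so e_4 = (-0.9605, -0.1381, 0.1360, 0.1958, -0.0392).

Q = [[0.1925, 0.1667, -0.0994, -0.9605], [-0.5774, 0.0000, 0.5339, -0.1381], [0.3849, -0.1667, -0.4344, 0.1360], [0.3849, 0.8333, 0.3193, 0.1958], [0.5774, -0.5000, 0.6438, -0.0392]], R = [[5.1962, -3.4641, 1.5396, 2.6943], [0.0000, 4.0000, 0.3333, -3.1667], [0.0000, 0.0000, 3.5382, -0.0262], [0.0000, 0.0000, 0.0000, 3.1165]]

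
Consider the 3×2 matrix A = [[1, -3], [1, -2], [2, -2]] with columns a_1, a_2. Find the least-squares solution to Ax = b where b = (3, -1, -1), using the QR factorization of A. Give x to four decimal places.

a_1 = (1, 1, 2); ‖a_1‖ = 2.4495, so q_1 = (0.4082, 0.4082, 0.8165).
q_1·a_2 = 0.4082·(-3) + 0.4082·(-2) + 0.8165·(-2) = -3.6742.
u_2 = a_2 + 3.6742·q_1 = (-1.5000, -0.5000, 1.0000).
‖u_2‖ = 1.8708, so q_2 = (-0.8018, -0.2673, 0.5345).
Qᵀb = (0.0000, -2.6726).
Back-substitute: x_2 = -2.6726/1.8708 = -1.4286.
x_1 = (0.0000 + 3.6742·(-1.4286))/2.4495 = -2.1429.

x = (-2.1429, -1.4286)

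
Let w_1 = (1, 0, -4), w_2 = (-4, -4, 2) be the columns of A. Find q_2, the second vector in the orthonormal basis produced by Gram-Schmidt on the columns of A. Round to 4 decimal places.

q_2 = (-0.6278, -0.7624, -0.1570)

q_1 = w_1/‖w_1‖ = (1, 0, -4)/4.1231 = (0.2425, 0.0000, -0.9701).
r_{12} = q_1·w_2 = -2.9104.
u_2 = w_2 + 2.9104·q_1 = (-3.2941, -4.0000, -0.8235).
‖u_2‖ = 5.2468, so q_2 = (-0.6278, -0.7624, -0.1570).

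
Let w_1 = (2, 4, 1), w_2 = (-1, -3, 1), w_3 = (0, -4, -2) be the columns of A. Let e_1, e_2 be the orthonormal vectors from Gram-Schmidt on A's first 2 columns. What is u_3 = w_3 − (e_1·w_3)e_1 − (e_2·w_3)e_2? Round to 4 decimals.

e_1 = w_1/‖w_1‖ = (2, 4, 1)/4.5826 = (0.4364, 0.8729, 0.2182).
r_{12} = e_1·w_2 = -2.8368.
u_2 = w_2 + 2.8368·e_1 = (0.2381, -0.5238, 1.6190).
‖u_2‖ = 1.7182, so e_2 = (0.1386, -0.3049, 0.9423).
r_{13} = e_1·w_3 = -3.9279; r_{23} = e_2·w_3 = -0.6651.
u_3 = w_3 + 3.9279·e_1 + 0.6651·e_2 = (1.8065, -0.7742, -0.5161).

u_3 = (1.8065, -0.7742, -0.5161)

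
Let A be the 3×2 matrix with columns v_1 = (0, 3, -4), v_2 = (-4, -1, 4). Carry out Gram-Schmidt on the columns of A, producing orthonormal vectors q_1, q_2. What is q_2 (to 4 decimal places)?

q_2 = (-0.9285, 0.2971, 0.2228)

q_1 = v_1/‖v_1‖ = (0, 3, -4)/5.0000 = (0.0000, 0.6000, -0.8000).
r_{12} = q_1·v_2 = -3.8000.
u_2 = v_2 + 3.8000·q_1 = (-4.0000, 1.2800, 0.9600).
‖u_2‖ = 4.3081, so q_2 = (-0.9285, 0.2971, 0.2228).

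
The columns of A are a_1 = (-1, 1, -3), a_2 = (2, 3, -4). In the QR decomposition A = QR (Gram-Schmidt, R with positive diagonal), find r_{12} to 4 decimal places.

e_1 = a_1/‖a_1‖ = (-1, 1, -3)/3.3166 = (-0.3015, 0.3015, -0.9045).
r_{12} = e_1·a_2 = 3.9196.

r_{12} = 3.9196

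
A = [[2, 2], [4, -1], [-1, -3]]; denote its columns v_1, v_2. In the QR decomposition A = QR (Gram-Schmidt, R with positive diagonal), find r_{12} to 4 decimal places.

v_1 = (2, 4, -1); ‖v_1‖ = 4.5826, so q_1 = (0.4364, 0.8729, -0.2182).
r_{12} = q_1·v_2 = 0.6547.

r_{12} = 0.6547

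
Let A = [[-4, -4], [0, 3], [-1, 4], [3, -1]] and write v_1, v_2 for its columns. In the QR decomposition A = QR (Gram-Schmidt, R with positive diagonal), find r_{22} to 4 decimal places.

v_1 = (-4, 0, -1, 3); ‖v_1‖ = 5.0990, so e_1 = (-0.7845, 0.0000, -0.1961, 0.5883).
e_1·v_2 = (-0.7845)·(-4) + 0.0000·3 + (-0.1961)·4 + 0.5883·(-1) = 1.7650.
u_2 = v_2 − 1.7650·e_1 = (-2.6154, 3.0000, 4.3462, -2.0385).
r_{22} = ‖u_2‖ = 6.2358.

r_{22} = 6.2358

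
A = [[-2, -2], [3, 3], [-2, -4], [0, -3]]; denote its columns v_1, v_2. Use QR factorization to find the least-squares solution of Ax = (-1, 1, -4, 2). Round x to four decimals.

x = (0.8732, -0.0878)

v_1 = (-2, 3, -2, 0); ‖v_1‖ = 4.1231, so q_1 = (-0.4851, 0.7276, -0.4851, 0.0000).
q_1·v_2 = (-0.4851)·(-2) + 0.7276·3 + (-0.4851)·(-4) + 0.0000·(-3) = 5.0932.
u_2 = v_2 − 5.0932·q_1 = (0.4706, -0.7059, -1.5294, -3.0000).
‖u_2‖ = 3.4726, so q_2 = (0.1355, -0.2033, -0.4404, -0.8639).
Qᵀb = (3.1530, -0.3049).
Back-substitute: x_2 = -0.3049/3.4726 = -0.0878.
x_1 = (3.1530 − 5.0932·(-0.0878))/4.1231 = 0.8732.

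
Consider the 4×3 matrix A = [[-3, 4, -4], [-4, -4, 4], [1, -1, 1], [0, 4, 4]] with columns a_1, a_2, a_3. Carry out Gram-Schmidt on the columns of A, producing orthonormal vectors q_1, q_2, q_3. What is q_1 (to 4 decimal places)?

a_1 = (-3, -4, 1, 0); ‖a_1‖ = 5.0990, so q_1 = (-0.5883, -0.7845, 0.1961, 0.0000).

q_1 = (-0.5883, -0.7845, 0.1961, 0.0000)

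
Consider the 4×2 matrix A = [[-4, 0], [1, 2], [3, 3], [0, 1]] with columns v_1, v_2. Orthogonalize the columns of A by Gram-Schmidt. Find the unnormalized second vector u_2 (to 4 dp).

u_2 = (1.6923, 1.5769, 1.7308, 1.0000)

v_1 = (-4, 1, 3, 0); ‖v_1‖ = 5.0990, so q_1 = (-0.7845, 0.1961, 0.5883, 0.0000).
q_1·v_2 = (-0.7845)·0 + 0.1961·2 + 0.5883·3 + 0.0000·1 = 2.1573.
u_2 = v_2 − 2.1573·q_1 = (1.6923, 1.5769, 1.7308, 1.0000).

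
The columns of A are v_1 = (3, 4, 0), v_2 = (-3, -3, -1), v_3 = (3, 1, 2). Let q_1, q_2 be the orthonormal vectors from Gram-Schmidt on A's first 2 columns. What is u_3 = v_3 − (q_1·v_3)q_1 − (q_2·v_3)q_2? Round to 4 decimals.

u_3 = (0.3529, -0.2647, -0.2647)

v_1 = (3, 4, 0); ‖v_1‖ = 5.0000, so q_1 = (0.6000, 0.8000, 0.0000).
q_1·v_2 = 0.6000·(-3) + 0.8000·(-3) + 0.0000·(-1) = -4.2000.
u_2 = v_2 + 4.2000·q_1 = (-0.4800, 0.3600, -1.0000).
‖u_2‖ = 1.1662, so q_2 = (-0.4116, 0.3087, -0.8575).
q_1·v_3 = 0.6000·3 + 0.8000·1 + 0.0000·2 = 2.6000; q_2·v_3 = (-0.4116)·3 + 0.3087·1 + (-0.8575)·2 = -2.6411.
u_3 = v_3 − 2.6000·q_1 + 2.6411·q_2 = (0.3529, -0.2647, -0.2647).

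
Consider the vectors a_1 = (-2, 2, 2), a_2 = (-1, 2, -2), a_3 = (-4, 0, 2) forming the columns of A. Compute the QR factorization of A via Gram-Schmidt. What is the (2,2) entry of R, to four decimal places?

e_1 = a_1/‖a_1‖ = (-2, 2, 2)/3.4641 = (-0.5774, 0.5774, 0.5774).
r_{12} = e_1·a_2 = 0.5774.
u_2 = a_2 − 0.5774·e_1 = (-0.6667, 1.6667, -2.3333).
r_{22} = ‖u_2‖ = 2.9439.

r_{22} = 2.9439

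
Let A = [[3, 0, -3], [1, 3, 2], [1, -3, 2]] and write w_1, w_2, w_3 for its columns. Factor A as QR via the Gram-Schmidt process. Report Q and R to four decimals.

Q = [[0.9045, 0.0000, -0.4264], [0.3015, 0.7071, 0.6396], [0.3015, -0.7071, 0.6396]], R = [[3.3166, 0.0000, -1.5076], [0.0000, 4.2426, 0.0000], [0.0000, 0.0000, 3.8376]]

w_1 = (3, 1, 1); ‖w_1‖ = 3.3166, so q_1 = (0.9045, 0.3015, 0.3015).
q_1·w_2 = 0.9045·0 + 0.3015·3 + 0.3015·(-3) = 0.0000.
u_2 = w_2 + 0.0000·q_1 = (0.0000, 3.0000, -3.0000).
‖u_2‖ = 4.2426, so q_2 = (0.0000, 0.7071, -0.7071).
q_1·w_3 = 0.9045·(-3) + 0.3015·2 + 0.3015·2 = -1.5076; q_2·w_3 = 0.0000·(-3) + 0.7071·2 + (-0.7071)·2 = 0.0000.
u_3 = w_3 + 1.5076·q_1 + 0.0000·q_2 = (-1.6364, 2.4545, 2.4545).
‖u_3‖ = 3.8376, so q_3 = (-0.4264, 0.6396, 0.6396).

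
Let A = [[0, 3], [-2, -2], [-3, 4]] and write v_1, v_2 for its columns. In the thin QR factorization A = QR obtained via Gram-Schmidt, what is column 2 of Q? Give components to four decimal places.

e_1 = v_1/‖v_1‖ = (0, -2, -3)/3.6056 = (0.0000, -0.5547, -0.8321).
r_{12} = e_1·v_2 = -2.2188.
u_2 = v_2 + 2.2188·e_1 = (3.0000, -3.2308, 2.1538).
‖u_2‖ = 4.9068, so e_2 = (0.6114, -0.6584, 0.4389).

e_2 = (0.6114, -0.6584, 0.4389)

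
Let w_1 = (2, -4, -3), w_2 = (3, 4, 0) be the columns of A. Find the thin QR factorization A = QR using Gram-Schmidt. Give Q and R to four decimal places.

e_1 = w_1/‖w_1‖ = (2, -4, -3)/5.3852 = (0.3714, -0.7428, -0.5571).
r_{12} = e_1·w_2 = -1.8570.
u_2 = w_2 + 1.8570·e_1 = (3.6897, 2.6207, -1.0345).
‖u_2‖ = 4.6424, so e_2 = (0.7948, 0.5645, -0.2228).

Q = [[0.3714, 0.7948], [-0.7428, 0.5645], [-0.5571, -0.2228]], R = [[5.3852, -1.8570], [0.0000, 4.6424]]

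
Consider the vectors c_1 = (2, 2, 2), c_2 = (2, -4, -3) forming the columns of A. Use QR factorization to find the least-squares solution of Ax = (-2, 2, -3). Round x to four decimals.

x = (-0.8226, -0.3871)

q_1 = c_1/‖c_1‖ = (2, 2, 2)/3.4641 = (0.5774, 0.5774, 0.5774).
r_{12} = q_1·c_2 = -2.8868.
u_2 = c_2 + 2.8868·q_1 = (3.6667, -2.3333, -1.3333).
‖u_2‖ = 4.5461, so q_2 = (0.8066, -0.5133, -0.2933).
Qᵀb = (-1.7321, -1.7598).
Back-substitute: x_2 = -1.7598/4.5461 = -0.3871.
x_1 = (-1.7321 + 2.8868·(-0.3871))/3.4641 = -0.8226.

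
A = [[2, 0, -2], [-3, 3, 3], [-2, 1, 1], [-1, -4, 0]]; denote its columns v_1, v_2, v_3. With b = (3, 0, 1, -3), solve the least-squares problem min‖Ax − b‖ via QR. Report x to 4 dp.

x = (-1.3544, 1.1456, -2.6266)

q_1 = v_1/‖v_1‖ = (2, -3, -2, -1)/4.2426 = (0.4714, -0.7071, -0.4714, -0.2357).
r_{12} = q_1·v_2 = -1.6499.
u_2 = v_2 + 1.6499·q_1 = (0.7778, 1.8333, 0.2222, -4.3889).
‖u_2‖ = 4.8247, so q_2 = (0.1612, 0.3800, 0.0461, -0.9097).
r_{13} = q_1·v_3 = -3.5355; r_{23} = q_2·v_3 = 0.8636.
u_3 = v_3 + 3.5355·q_1 − 0.8636·q_2 = (-0.4726, 0.1718, -0.7064, -0.0477).
‖u_3‖ = 0.8684, so q_3 = (-0.5441, 0.1979, -0.8135, -0.0550).
Qᵀb = (1.6499, 3.2587, -2.2810).
Back-substitute: x_3 = -2.2810/0.8684 = -2.6266.
x_2 = (3.2587 − 0.8636·(-2.6266))/4.8247 = 1.1456.
x_1 = (1.6499 + 1.6499·1.1456 + 3.5355·(-2.6266))/4.2426 = -1.3544.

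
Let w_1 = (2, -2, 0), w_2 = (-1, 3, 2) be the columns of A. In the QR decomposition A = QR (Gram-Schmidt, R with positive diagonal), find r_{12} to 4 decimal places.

w_1 = (2, -2, 0); ‖w_1‖ = 2.8284, so q_1 = (0.7071, -0.7071, 0.0000).
r_{12} = q_1·w_2 = -2.8284.

r_{12} = -2.8284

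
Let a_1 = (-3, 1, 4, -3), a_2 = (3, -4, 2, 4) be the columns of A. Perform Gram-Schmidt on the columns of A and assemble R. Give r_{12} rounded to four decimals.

r_{12} = -2.8735

q_1 = a_1/‖a_1‖ = (-3, 1, 4, -3)/5.9161 = (-0.5071, 0.1690, 0.6761, -0.5071).
r_{12} = q_1·a_2 = -2.8735.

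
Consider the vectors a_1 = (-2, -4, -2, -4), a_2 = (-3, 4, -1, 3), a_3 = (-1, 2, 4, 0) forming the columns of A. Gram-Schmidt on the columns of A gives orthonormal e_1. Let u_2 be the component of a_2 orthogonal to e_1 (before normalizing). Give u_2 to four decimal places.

u_2 = (-4.0000, 2.0000, -2.0000, 1.0000)

a_1 = (-2, -4, -2, -4); ‖a_1‖ = 6.3246, so e_1 = (-0.3162, -0.6325, -0.3162, -0.6325).
e_1·a_2 = (-0.3162)·(-3) + (-0.6325)·4 + (-0.3162)·(-1) + (-0.6325)·3 = -3.1623.
u_2 = a_2 + 3.1623·e_1 = (-4.0000, 2.0000, -2.0000, 1.0000).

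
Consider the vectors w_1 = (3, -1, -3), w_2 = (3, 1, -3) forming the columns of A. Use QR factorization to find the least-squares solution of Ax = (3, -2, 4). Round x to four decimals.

x = (0.9167, -1.0833)

q_1 = w_1/‖w_1‖ = (3, -1, -3)/4.3589 = (0.6882, -0.2294, -0.6882).
r_{12} = q_1·w_2 = 3.9001.
u_2 = w_2 − 3.9001·q_1 = (0.3158, 1.8947, -0.3158).
‖u_2‖ = 1.9467, so q_2 = (0.1622, 0.9733, -0.1622).
Qᵀb = (-0.2294, -2.1089).
Back-substitute: x_2 = -2.1089/1.9467 = -1.0833.
x_1 = (-0.2294 − 3.9001·(-1.0833))/4.3589 = 0.9167.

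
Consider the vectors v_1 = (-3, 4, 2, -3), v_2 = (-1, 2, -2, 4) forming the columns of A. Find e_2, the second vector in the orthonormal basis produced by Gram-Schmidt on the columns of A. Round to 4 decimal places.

e_1 = v_1/‖v_1‖ = (-3, 4, 2, -3)/6.1644 = (-0.4867, 0.6489, 0.3244, -0.4867).
r_{12} = e_1·v_2 = -0.8111.
u_2 = v_2 + 0.8111·e_1 = (-1.3947, 2.5263, -1.7368, 3.6053).
‖u_2‖ = 4.9338, so e_2 = (-0.2827, 0.5120, -0.3520, 0.7307).

e_2 = (-0.2827, 0.5120, -0.3520, 0.7307)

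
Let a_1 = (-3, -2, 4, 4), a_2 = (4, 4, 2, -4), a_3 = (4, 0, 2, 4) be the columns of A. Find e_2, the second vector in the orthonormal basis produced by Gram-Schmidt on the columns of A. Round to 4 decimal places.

a_1 = (-3, -2, 4, 4); ‖a_1‖ = 6.7082, so e_1 = (-0.4472, -0.2981, 0.5963, 0.5963).
e_1·a_2 = (-0.4472)·4 + (-0.2981)·4 + 0.5963·2 + 0.5963·(-4) = -4.1740.
u_2 = a_2 + 4.1740·e_1 = (2.1333, 2.7556, 4.4889, -1.5111).
‖u_2‖ = 5.8803, so e_2 = (0.3628, 0.4686, 0.7634, -0.2570).

e_2 = (0.3628, 0.4686, 0.7634, -0.2570)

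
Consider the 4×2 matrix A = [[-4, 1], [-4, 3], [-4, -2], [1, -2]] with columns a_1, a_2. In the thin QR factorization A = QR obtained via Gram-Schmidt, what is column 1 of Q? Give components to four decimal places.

a_1 = (-4, -4, -4, 1); ‖a_1‖ = 7.0000, so q_1 = (-0.5714, -0.5714, -0.5714, 0.1429).

q_1 = (-0.5714, -0.5714, -0.5714, 0.1429)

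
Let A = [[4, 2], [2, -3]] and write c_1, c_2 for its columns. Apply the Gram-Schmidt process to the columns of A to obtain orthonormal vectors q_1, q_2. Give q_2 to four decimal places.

q_2 = (0.4472, -0.8944)

c_1 = (4, 2); ‖c_1‖ = 4.4721, so q_1 = (0.8944, 0.4472).
q_1·c_2 = 0.8944·2 + 0.4472·(-3) = 0.4472.
u_2 = c_2 − 0.4472·q_1 = (1.6000, -3.2000).
‖u_2‖ = 3.5777, so q_2 = (0.4472, -0.8944).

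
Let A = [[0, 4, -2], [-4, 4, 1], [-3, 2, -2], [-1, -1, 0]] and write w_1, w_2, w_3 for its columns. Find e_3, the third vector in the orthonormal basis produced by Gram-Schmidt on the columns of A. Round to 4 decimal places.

e_3 = (-0.2780, 0.5949, -0.7295, -0.1912)

w_1 = (0, -4, -3, -1); ‖w_1‖ = 5.0990, so e_1 = (0.0000, -0.7845, -0.5883, -0.1961).
e_1·w_2 = 0.0000·4 + (-0.7845)·4 + (-0.5883)·2 + (-0.1961)·(-1) = -4.1184.
u_2 = w_2 + 4.1184·e_1 = (4.0000, 0.7692, -0.4231, -1.8077).
‖u_2‖ = 4.4764, so e_2 = (0.8936, 0.1718, -0.0945, -0.4038).
e_1·w_3 = 0.0000·(-2) + (-0.7845)·1 + (-0.5883)·(-2) + (-0.1961)·0 = 0.3922; e_2·w_3 = 0.8936·(-2) + 0.1718·1 + (-0.0945)·(-2) + (-0.4038)·0 = -1.4263.
u_3 = w_3 − 0.3922·e_1 + 1.4263·e_2 = (-0.7255, 1.5528, -1.9040, -0.4990).
‖u_3‖ = 2.6100, so e_3 = (-0.2780, 0.5949, -0.7295, -0.1912).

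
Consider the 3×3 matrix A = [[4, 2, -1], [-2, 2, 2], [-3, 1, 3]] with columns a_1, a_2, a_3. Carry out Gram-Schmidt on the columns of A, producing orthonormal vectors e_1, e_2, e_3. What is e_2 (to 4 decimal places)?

e_2 = (0.6219, 0.6910, 0.3685)

a_1 = (4, -2, -3); ‖a_1‖ = 5.3852, so e_1 = (0.7428, -0.3714, -0.5571).
e_1·a_2 = 0.7428·2 + (-0.3714)·2 + (-0.5571)·1 = 0.1857.
u_2 = a_2 − 0.1857·e_1 = (1.8621, 2.0690, 1.1034).
‖u_2‖ = 2.9942, so e_2 = (0.6219, 0.6910, 0.3685).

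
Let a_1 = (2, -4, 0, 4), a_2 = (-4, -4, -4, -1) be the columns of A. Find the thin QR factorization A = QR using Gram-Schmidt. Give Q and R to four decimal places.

Q = [[0.3333, -0.6059], [-0.6667, -0.5103], [0.0000, -0.5740], [0.6667, -0.2073]], R = [[6.0000, 0.6667], [0.0000, 6.9682]]

a_1 = (2, -4, 0, 4); ‖a_1‖ = 6.0000, so q_1 = (0.3333, -0.6667, 0.0000, 0.6667).
q_1·a_2 = 0.3333·(-4) + (-0.6667)·(-4) + 0.0000·(-4) + 0.6667·(-1) = 0.6667.
u_2 = a_2 − 0.6667·q_1 = (-4.2222, -3.5556, -4.0000, -1.4444).
‖u_2‖ = 6.9682, so q_2 = (-0.6059, -0.5103, -0.5740, -0.2073).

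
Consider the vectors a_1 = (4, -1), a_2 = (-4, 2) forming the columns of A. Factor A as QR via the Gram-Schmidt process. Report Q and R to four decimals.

Q = [[0.9701, 0.2425], [-0.2425, 0.9701]], R = [[4.1231, -4.3656], [0.0000, 0.9701]]

a_1 = (4, -1); ‖a_1‖ = 4.1231, so q_1 = (0.9701, -0.2425).
q_1·a_2 = 0.9701·(-4) + (-0.2425)·2 = -4.3656.
u_2 = a_2 + 4.3656·q_1 = (0.2353, 0.9412).
‖u_2‖ = 0.9701, so q_2 = (0.2425, 0.9701).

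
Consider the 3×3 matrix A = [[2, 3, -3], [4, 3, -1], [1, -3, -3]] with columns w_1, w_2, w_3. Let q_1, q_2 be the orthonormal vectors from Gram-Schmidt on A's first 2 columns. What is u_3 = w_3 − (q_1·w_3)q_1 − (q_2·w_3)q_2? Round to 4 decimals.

u_3 = (-2.3684, 1.4211, -0.9474)

w_1 = (2, 4, 1); ‖w_1‖ = 4.5826, so q_1 = (0.4364, 0.8729, 0.2182).
q_1·w_2 = 0.4364·3 + 0.8729·3 + 0.2182·(-3) = 3.2733.
u_2 = w_2 − 3.2733·q_1 = (1.5714, 0.1429, -3.7143).
‖u_2‖ = 4.0356, so q_2 = (0.3894, 0.0354, -0.9204).
q_1·w_3 = 0.4364·(-3) + 0.8729·(-1) + 0.2182·(-3) = -2.8368; q_2·w_3 = 0.3894·(-3) + 0.0354·(-1) + (-0.9204)·(-3) = 1.5576.
u_3 = w_3 + 2.8368·q_1 − 1.5576·q_2 = (-2.3684, 1.4211, -0.9474).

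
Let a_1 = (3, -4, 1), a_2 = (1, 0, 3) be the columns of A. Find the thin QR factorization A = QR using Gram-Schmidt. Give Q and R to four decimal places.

Q = [[0.5883, 0.1048], [-0.7845, 0.3145], [0.1961, 0.9435]], R = [[5.0990, 1.1767], [0.0000, 2.9352]]

a_1 = (3, -4, 1); ‖a_1‖ = 5.0990, so q_1 = (0.5883, -0.7845, 0.1961).
q_1·a_2 = 0.5883·1 + (-0.7845)·0 + 0.1961·3 = 1.1767.
u_2 = a_2 − 1.1767·q_1 = (0.3077, 0.9231, 2.7692).
‖u_2‖ = 2.9352, so q_2 = (0.1048, 0.3145, 0.9435).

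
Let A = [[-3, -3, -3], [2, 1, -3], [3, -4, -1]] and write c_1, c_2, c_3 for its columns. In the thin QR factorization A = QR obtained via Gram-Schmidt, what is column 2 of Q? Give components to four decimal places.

c_1 = (-3, 2, 3); ‖c_1‖ = 4.6904, so q_1 = (-0.6396, 0.4264, 0.6396).
q_1·c_2 = (-0.6396)·(-3) + 0.4264·1 + 0.6396·(-4) = -0.2132.
u_2 = c_2 + 0.2132·q_1 = (-3.1364, 1.0909, -3.8636).
‖u_2‖ = 5.0946, so q_2 = (-0.6156, 0.2141, -0.7584).

q_2 = (-0.6156, 0.2141, -0.7584)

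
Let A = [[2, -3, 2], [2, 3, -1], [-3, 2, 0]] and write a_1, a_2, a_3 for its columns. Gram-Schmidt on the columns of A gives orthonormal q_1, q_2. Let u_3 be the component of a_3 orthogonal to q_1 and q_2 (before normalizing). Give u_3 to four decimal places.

u_3 = (0.8077, 0.3107, 0.7456)

q_1 = a_1/‖a_1‖ = (2, 2, -3)/4.1231 = (0.4851, 0.4851, -0.7276).
r_{12} = q_1·a_2 = -1.4552.
u_2 = a_2 + 1.4552·q_1 = (-2.2941, 3.7059, 0.9412).
‖u_2‖ = 4.4590, so q_2 = (-0.5145, 0.8311, 0.2111).
r_{13} = q_1·a_3 = 0.4851; r_{23} = q_2·a_3 = -1.8601.
u_3 = a_3 − 0.4851·q_1 + 1.8601·q_2 = (0.8077, 0.3107, 0.7456).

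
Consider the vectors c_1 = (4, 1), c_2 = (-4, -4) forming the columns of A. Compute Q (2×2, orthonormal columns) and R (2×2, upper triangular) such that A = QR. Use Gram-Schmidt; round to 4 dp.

q_1 = c_1/‖c_1‖ = (4, 1)/4.1231 = (0.9701, 0.2425).
r_{12} = q_1·c_2 = -4.8507.
u_2 = c_2 + 4.8507·q_1 = (0.7059, -2.8235).
‖u_2‖ = 2.9104, so q_2 = (0.2425, -0.9701).

Q = [[0.9701, 0.2425], [0.2425, -0.9701]], R = [[4.1231, -4.8507], [0.0000, 2.9104]]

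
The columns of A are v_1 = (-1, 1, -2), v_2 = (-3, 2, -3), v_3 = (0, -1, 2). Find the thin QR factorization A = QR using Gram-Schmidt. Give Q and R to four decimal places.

v_1 = (-1, 1, -2); ‖v_1‖ = 2.4495, so q_1 = (-0.4082, 0.4082, -0.8165).
q_1·v_2 = (-0.4082)·(-3) + 0.4082·2 + (-0.8165)·(-3) = 4.4907.
u_2 = v_2 − 4.4907·q_1 = (-1.1667, 0.1667, 0.6667).
‖u_2‖ = 1.3540, so q_2 = (-0.8616, 0.1231, 0.4924).
q_1·v_3 = (-0.4082)·0 + 0.4082·(-1) + (-0.8165)·2 = -2.0412; q_2·v_3 = (-0.8616)·0 + 0.1231·(-1) + 0.4924·2 = 0.8616.
u_3 = v_3 + 2.0412·q_1 − 0.8616·q_2 = (-0.0909, -0.2727, -0.0909).
‖u_3‖ = 0.3015, so q_3 = (-0.3015, -0.9045, -0.3015).

Q = [[-0.4082, -0.8616, -0.3015], [0.4082, 0.1231, -0.9045], [-0.8165, 0.4924, -0.3015]], R = [[2.4495, 4.4907, -2.0412], [0.0000, 1.3540, 0.8616], [0.0000, 0.0000, 0.3015]]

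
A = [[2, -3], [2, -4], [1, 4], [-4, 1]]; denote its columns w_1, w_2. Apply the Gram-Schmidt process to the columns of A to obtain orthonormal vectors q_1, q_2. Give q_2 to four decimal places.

q_2 = (-0.3217, -0.4928, 0.7802, -0.2122)

w_1 = (2, 2, 1, -4); ‖w_1‖ = 5.0000, so q_1 = (0.4000, 0.4000, 0.2000, -0.8000).
q_1·w_2 = 0.4000·(-3) + 0.4000·(-4) + 0.2000·4 + (-0.8000)·1 = -2.8000.
u_2 = w_2 + 2.8000·q_1 = (-1.8800, -2.8800, 4.5600, -1.2400).
‖u_2‖ = 5.8447, so q_2 = (-0.3217, -0.4928, 0.7802, -0.2122).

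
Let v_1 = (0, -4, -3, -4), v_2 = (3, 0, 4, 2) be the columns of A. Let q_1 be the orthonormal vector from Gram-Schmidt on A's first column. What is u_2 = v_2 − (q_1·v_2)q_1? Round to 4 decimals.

u_2 = (3.0000, -1.9512, 2.5366, 0.0488)

v_1 = (0, -4, -3, -4); ‖v_1‖ = 6.4031, so q_1 = (0.0000, -0.6247, -0.4685, -0.6247).
q_1·v_2 = 0.0000·3 + (-0.6247)·0 + (-0.4685)·4 + (-0.6247)·2 = -3.1235.
u_2 = v_2 + 3.1235·q_1 = (3.0000, -1.9512, 2.5366, 0.0488).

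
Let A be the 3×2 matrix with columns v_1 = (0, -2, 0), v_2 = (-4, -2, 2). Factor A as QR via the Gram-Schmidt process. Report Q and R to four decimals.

v_1 = (0, -2, 0); ‖v_1‖ = 2.0000, so q_1 = (0.0000, -1.0000, 0.0000).
q_1·v_2 = 0.0000·(-4) + (-1.0000)·(-2) + 0.0000·2 = 2.0000.
u_2 = v_2 − 2.0000·q_1 = (-4.0000, 0.0000, 2.0000).
‖u_2‖ = 4.4721, so q_2 = (-0.8944, 0.0000, 0.4472).

Q = [[0.0000, -0.8944], [-1.0000, 0.0000], [0.0000, 0.4472]], R = [[2.0000, 2.0000], [0.0000, 4.4721]]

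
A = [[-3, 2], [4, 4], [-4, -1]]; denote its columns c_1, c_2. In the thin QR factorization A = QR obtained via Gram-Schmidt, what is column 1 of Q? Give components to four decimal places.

q_1 = (-0.4685, 0.6247, -0.6247)

c_1 = (-3, 4, -4); ‖c_1‖ = 6.4031, so q_1 = (-0.4685, 0.6247, -0.6247).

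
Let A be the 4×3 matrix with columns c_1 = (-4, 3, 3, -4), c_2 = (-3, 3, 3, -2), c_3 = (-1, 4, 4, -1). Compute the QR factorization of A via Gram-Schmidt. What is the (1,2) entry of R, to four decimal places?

c_1 = (-4, 3, 3, -4); ‖c_1‖ = 7.0711, so e_1 = (-0.5657, 0.4243, 0.4243, -0.5657).
r_{12} = e_1·c_2 = 5.3740.

r_{12} = 5.3740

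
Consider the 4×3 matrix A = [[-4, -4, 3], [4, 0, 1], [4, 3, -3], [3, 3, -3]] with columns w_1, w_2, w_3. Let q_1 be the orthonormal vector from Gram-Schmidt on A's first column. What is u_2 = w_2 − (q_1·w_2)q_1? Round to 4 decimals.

w_1 = (-4, 4, 4, 3); ‖w_1‖ = 7.5498, so q_1 = (-0.5298, 0.5298, 0.5298, 0.3974).
q_1·w_2 = (-0.5298)·(-4) + 0.5298·0 + 0.5298·3 + 0.3974·3 = 4.9008.
u_2 = w_2 − 4.9008·q_1 = (-1.4035, -2.5965, 0.4035, 1.0526).

u_2 = (-1.4035, -2.5965, 0.4035, 1.0526)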